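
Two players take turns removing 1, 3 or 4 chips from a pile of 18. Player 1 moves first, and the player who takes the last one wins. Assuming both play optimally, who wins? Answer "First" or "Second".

W/L table (W = player to move can force a win):
i:   0  1  2  3  4  5  6  7  8  9 10 11 12 13 14 15 16 17 18
     L  W  L  W  W  W  W  L  W  L  W  W  W  W  L  W  L  W  W
Position 18 is W, so the first player wins.

First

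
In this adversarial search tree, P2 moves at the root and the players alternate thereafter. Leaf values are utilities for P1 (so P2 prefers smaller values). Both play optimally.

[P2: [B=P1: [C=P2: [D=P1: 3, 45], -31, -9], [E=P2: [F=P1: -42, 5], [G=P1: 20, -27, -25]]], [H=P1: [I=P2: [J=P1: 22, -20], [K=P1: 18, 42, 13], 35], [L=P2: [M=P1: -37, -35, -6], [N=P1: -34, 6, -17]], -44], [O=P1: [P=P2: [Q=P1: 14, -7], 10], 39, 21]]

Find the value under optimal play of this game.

D (P1): max(3, 45) = 45
C (P2): min(45, -31, -9) = -31
F (P1): max(-42, 5) = 5
G (P1): max(20, -27, -25) = 20
E (P2): min(5, 20) = 5
B (P1): max(-31, 5) = 5
J (P1): max(22, -20) = 22
K (P1): max(18, 42, 13) = 42
I (P2): min(22, 42, 35) = 22
M (P1): max(-37, -35, -6) = -6
N (P1): max(-34, 6, -17) = 6
L (P2): min(-6, 6) = -6
H (P1): max(22, -6, -44) = 22
Q (P1): max(14, -7) = 14
P (P2): min(14, 10) = 10
O (P1): max(10, 39, 21) = 39
Root (P2): min(5, 22, 39) = 5

5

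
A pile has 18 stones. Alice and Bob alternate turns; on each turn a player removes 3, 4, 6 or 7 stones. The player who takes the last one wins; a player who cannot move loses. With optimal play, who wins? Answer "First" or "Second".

i:   0  1  2  3  4  5  6  7  8  9 10 11 12 13 14 15 16 17 18
     L  L  L  W  W  W  W  W  W  W  L  L  L  W  W  W  W  W  W
Position 18 is W, so the first player wins.

First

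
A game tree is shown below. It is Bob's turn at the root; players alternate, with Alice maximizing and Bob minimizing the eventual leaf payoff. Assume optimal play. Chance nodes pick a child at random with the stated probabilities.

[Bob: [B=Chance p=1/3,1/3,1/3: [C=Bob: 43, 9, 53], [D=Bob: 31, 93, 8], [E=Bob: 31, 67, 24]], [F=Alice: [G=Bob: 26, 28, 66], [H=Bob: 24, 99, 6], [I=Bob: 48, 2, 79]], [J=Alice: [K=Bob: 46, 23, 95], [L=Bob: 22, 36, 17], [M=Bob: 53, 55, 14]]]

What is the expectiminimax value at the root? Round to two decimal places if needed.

C (Bob): min(43, 9, 53) = 9
D (Bob): min(31, 93, 8) = 8
E (Bob): min(31, 67, 24) = 24
B (Chance): 1/3·9 + 1/3·8 + 1/3·24 = 13.67
G (Bob): min(26, 28, 66) = 26
H (Bob): min(24, 99, 6) = 6
I (Bob): min(48, 2, 79) = 2
F (Alice): max(26, 6, 2) = 26
K (Bob): min(46, 23, 95) = 23
L (Bob): min(22, 36, 17) = 17
M (Bob): min(53, 55, 14) = 14
J (Alice): max(23, 17, 14) = 23
Root (Bob): min(13.67, 26, 23) = 13.67

13.67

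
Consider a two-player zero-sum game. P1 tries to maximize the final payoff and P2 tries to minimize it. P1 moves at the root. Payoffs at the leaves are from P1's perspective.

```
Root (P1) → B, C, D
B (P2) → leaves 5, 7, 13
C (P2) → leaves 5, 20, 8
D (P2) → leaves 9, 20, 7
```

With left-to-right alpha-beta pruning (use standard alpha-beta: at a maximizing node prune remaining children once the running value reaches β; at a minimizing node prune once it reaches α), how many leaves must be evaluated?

7

B [α=-∞,β=+∞]: v=5
C [α=5,β=+∞]: v=5 after child 1 ≤ α → α-cutoff, skip 2
D [α=5,β=+∞]: v=7
Root [α=-∞,β=+∞]: v=7
Leaves evaluated: 7 of 9.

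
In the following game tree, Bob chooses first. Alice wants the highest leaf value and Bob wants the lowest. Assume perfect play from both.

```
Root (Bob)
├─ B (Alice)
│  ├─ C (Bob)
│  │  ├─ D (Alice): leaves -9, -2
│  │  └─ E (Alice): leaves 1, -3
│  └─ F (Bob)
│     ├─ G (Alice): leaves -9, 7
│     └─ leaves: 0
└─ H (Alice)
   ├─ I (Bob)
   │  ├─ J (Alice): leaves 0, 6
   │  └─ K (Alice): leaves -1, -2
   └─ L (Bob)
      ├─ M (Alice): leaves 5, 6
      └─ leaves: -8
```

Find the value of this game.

-1

D (Alice): max(-9, -2) = -2
E (Alice): max(1, -3) = 1
C (Bob): min(-2, 1) = -2
G (Alice): max(-9, 7) = 7
F (Bob): min(7, 0) = 0
B (Alice): max(-2, 0) = 0
J (Alice): max(0, 6) = 6
K (Alice): max(-1, -2) = -1
I (Bob): min(6, -1) = -1
M (Alice): max(5, 6) = 6
L (Bob): min(6, -8) = -8
H (Alice): max(-1, -8) = -1
Root (Bob): min(0, -1) = -1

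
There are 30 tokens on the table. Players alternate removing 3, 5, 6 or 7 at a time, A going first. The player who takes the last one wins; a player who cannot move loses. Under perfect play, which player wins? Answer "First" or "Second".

Compute winning (W) and losing (L) positions by backward induction:
i:   0  1  2  3  4  5  6  7  8  9 10 11 12 13 14 15 16 17 18 19 20 21 22 23 24 25 26 27 28 29 30
     L  L  L  W  W  W  W  W  W  W  L  L  L  W  W  W  W  W  W  W  L  L  L  W  W  W  W  W  W  W  L
Position 30 is L, so the second player wins.

Second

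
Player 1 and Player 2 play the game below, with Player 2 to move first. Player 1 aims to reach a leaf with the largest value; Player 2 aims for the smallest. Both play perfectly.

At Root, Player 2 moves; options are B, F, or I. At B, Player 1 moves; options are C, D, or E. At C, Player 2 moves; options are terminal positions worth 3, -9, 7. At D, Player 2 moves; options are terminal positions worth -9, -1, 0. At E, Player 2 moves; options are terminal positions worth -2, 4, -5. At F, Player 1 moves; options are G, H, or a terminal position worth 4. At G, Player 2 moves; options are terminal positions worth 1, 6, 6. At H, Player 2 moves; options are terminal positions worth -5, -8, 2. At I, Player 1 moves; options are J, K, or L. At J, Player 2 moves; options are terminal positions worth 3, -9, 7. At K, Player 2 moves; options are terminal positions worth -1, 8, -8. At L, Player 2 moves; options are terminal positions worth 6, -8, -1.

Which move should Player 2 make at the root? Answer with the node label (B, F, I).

I

C (Player 2): min(3, -9, 7) = -9
D (Player 2): min(-9, -1, 0) = -9
E (Player 2): min(-2, 4, -5) = -5
B (Player 1): max(-9, -9, -5) = -5
G (Player 2): min(1, 6, 6) = 1
H (Player 2): min(-5, -8, 2) = -8
F (Player 1): max(1, -8, 4) = 4
J (Player 2): min(3, -9, 7) = -9
K (Player 2): min(-1, 8, -8) = -8
L (Player 2): min(6, -8, -1) = -8
I (Player 1): max(-9, -8, -8) = -8
Root (Player 2): min(-5, 4, -8) = -8
Player 2 picks the child with the lowest value: I (value -8).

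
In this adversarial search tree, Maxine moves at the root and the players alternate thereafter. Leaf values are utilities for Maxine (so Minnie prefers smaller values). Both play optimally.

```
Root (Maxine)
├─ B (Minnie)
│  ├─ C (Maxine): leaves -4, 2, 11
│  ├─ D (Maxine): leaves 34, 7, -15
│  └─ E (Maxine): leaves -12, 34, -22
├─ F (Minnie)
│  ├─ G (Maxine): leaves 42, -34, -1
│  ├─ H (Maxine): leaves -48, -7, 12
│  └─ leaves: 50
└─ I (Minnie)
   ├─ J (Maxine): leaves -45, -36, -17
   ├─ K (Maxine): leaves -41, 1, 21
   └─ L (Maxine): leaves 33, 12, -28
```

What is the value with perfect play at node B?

C: max(-4, 2, 11) = 11
D: max(34, 7, -15) = 34
E: max(-12, 34, -22) = 34
B: min(11, 34, 34) = 11

11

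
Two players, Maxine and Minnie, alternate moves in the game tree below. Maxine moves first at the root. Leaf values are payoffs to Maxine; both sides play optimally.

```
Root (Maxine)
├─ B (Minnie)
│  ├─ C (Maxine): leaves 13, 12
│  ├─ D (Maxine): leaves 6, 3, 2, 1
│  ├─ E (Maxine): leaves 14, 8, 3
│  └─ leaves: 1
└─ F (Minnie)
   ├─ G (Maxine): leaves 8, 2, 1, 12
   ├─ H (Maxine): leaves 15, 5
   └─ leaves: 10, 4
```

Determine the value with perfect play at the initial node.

4

C (Maxine): max(13, 12) = 13
D (Maxine): max(6, 3, 2, 1) = 6
E (Maxine): max(14, 8, 3) = 14
B (Minnie): min(13, 6, 14, 1) = 1
G (Maxine): max(8, 2, 1, 12) = 12
H (Maxine): max(15, 5) = 15
F (Minnie): min(12, 15, 10, 4) = 4
Root (Maxine): max(1, 4) = 4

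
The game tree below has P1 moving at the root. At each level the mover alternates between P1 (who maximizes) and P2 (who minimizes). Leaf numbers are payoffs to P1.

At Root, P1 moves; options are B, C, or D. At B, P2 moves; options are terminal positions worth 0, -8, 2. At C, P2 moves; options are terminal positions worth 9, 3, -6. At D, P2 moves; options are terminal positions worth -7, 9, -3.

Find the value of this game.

-6

B (P2): min(0, -8, 2) = -8
C (P2): min(9, 3, -6) = -6
D (P2): min(-7, 9, -3) = -7
Root (P1): max(-8, -6, -7) = -6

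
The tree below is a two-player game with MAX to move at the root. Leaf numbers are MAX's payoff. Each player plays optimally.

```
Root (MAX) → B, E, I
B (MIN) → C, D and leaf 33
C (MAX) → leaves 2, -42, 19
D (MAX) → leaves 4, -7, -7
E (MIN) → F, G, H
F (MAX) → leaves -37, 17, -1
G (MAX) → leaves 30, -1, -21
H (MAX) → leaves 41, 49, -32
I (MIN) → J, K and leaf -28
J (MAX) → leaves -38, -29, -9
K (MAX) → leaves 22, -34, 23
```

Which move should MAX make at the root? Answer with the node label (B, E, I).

C (MAX): max(2, -42, 19) = 19
D (MAX): max(4, -7, -7) = 4
B (MIN): min(19, 4, 33) = 4
F (MAX): max(-37, 17, -1) = 17
G (MAX): max(30, -1, -21) = 30
H (MAX): max(41, 49, -32) = 49
E (MIN): min(17, 30, 49) = 17
J (MAX): max(-38, -29, -9) = -9
K (MAX): max(22, -34, 23) = 23
I (MIN): min(-9, 23, -28) = -28
Root (MAX): max(4, 17, -28) = 17
MAX picks the child with the highest value: E (value 17).

E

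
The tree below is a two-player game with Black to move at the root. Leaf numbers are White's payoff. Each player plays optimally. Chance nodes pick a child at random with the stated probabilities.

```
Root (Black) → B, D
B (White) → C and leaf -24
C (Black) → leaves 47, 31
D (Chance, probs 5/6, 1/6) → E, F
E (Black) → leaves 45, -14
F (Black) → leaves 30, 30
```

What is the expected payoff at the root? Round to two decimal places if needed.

-6.67

C (Black): min(47, 31) = 31
B (White): max(31, -24) = 31
E (Black): min(45, -14) = -14
F (Black): min(30, 30) = 30
D (Chance): 5/6·-14 + 1/6·30 = -6.67
Root (Black): min(31, -6.67) = -6.67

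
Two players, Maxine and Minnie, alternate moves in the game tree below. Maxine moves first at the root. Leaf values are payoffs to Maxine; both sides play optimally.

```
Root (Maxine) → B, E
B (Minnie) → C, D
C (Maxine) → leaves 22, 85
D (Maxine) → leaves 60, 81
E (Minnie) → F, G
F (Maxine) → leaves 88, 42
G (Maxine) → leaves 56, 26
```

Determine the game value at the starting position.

C (Maxine): max(22, 85) = 85
D (Maxine): max(60, 81) = 81
B (Minnie): min(85, 81) = 81
F (Maxine): max(88, 42) = 88
G (Maxine): max(56, 26) = 56
E (Minnie): min(88, 56) = 56
Root (Maxine): max(81, 56) = 81

81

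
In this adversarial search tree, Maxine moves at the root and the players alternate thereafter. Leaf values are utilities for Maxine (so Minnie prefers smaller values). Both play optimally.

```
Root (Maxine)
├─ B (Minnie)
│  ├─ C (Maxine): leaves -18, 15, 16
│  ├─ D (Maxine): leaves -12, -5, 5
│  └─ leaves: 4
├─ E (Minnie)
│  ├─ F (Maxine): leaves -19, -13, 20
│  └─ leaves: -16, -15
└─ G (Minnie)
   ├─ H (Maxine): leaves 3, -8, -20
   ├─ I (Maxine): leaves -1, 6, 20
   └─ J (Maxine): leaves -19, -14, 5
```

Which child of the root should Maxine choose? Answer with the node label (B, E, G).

B

C (Maxine): max(-18, 15, 16) = 16
D (Maxine): max(-12, -5, 5) = 5
B (Minnie): min(16, 5, 4) = 4
F (Maxine): max(-19, -13, 20) = 20
E (Minnie): min(20, -16, -15) = -16
H (Maxine): max(3, -8, -20) = 3
I (Maxine): max(-1, 6, 20) = 20
J (Maxine): max(-19, -14, 5) = 5
G (Minnie): min(3, 20, 5) = 3
Root (Maxine): max(4, -16, 3) = 4
Maxine picks the child with the highest value: B (value 4).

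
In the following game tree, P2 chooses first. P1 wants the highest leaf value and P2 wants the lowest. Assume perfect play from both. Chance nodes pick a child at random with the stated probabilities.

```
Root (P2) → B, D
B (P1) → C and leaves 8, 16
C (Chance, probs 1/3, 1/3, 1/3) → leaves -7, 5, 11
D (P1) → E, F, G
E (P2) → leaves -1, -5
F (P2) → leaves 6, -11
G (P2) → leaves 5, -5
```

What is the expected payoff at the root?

-5

C (Chance): 1/3·-7 + 1/3·5 + 1/3·11 = 3
B (P1): max(3, 8, 16) = 16
E (P2): min(-1, -5) = -5
F (P2): min(6, -11) = -11
G (P2): min(5, -5) = -5
D (P1): max(-5, -11, -5) = -5
Root (P2): min(16, -5) = -5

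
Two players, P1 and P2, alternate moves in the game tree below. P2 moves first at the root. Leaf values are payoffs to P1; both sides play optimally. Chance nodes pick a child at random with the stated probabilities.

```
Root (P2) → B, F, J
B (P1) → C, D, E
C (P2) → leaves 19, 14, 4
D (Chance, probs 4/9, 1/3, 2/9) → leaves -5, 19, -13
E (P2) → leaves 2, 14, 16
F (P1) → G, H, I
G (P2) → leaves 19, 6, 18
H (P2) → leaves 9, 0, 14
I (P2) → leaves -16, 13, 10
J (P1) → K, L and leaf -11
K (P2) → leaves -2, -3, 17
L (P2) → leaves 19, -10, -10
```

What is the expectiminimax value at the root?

-3

C (P2): min(19, 14, 4) = 4
D (Chance): 4/9·-5 + 1/3·19 + 2/9·-13 = 1.22
E (P2): min(2, 14, 16) = 2
B (P1): max(4, 1.22, 2) = 4
G (P2): min(19, 6, 18) = 6
H (P2): min(9, 0, 14) = 0
I (P2): min(-16, 13, 10) = -16
F (P1): max(6, 0, -16) = 6
K (P2): min(-2, -3, 17) = -3
L (P2): min(19, -10, -10) = -10
J (P1): max(-3, -10, -11) = -3
Root (P2): min(4, 6, -3) = -3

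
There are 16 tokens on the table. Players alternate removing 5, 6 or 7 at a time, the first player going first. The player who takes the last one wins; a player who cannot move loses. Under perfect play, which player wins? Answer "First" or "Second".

Second

Compute winning (W) and losing (L) positions by backward induction:
i:   0  1  2  3  4  5  6  7  8  9 10 11 12 13 14 15 16
     L  L  L  L  L  W  W  W  W  W  W  W  L  L  L  L  L
Position 16 is L, so the second player wins.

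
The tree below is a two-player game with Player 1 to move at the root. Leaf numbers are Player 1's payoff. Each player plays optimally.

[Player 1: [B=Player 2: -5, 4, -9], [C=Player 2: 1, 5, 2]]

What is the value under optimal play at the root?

B (Player 2): min(-5, 4, -9) = -9
C (Player 2): min(1, 5, 2) = 1
Root (Player 1): max(-9, 1) = 1

1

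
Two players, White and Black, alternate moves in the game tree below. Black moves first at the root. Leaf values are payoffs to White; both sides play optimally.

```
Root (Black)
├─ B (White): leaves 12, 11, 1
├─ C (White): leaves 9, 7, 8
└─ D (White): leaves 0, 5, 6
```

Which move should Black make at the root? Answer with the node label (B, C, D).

D

B (White): max(12, 11, 1) = 12
C (White): max(9, 7, 8) = 9
D (White): max(0, 5, 6) = 6
Root (Black): min(12, 9, 6) = 6
Black picks the child with the lowest value: D (value 6).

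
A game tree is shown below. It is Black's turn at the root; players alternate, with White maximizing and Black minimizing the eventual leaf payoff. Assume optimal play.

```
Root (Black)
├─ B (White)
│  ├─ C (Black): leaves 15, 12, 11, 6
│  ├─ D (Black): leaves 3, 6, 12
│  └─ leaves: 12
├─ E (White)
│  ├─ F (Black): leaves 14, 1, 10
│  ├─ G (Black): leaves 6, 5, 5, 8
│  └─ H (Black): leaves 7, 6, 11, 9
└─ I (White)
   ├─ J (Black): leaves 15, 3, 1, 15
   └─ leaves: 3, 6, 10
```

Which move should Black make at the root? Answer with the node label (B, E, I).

C (Black): min(15, 12, 11, 6) = 6
D (Black): min(3, 6, 12) = 3
B (White): max(6, 3, 12) = 12
F (Black): min(14, 1, 10) = 1
G (Black): min(6, 5, 5, 8) = 5
H (Black): min(7, 6, 11, 9) = 6
E (White): max(1, 5, 6) = 6
J (Black): min(15, 3, 1, 15) = 1
I (White): max(1, 3, 6, 10) = 10
Root (Black): min(12, 6, 10) = 6
Black picks the child with the lowest value: E (value 6).

E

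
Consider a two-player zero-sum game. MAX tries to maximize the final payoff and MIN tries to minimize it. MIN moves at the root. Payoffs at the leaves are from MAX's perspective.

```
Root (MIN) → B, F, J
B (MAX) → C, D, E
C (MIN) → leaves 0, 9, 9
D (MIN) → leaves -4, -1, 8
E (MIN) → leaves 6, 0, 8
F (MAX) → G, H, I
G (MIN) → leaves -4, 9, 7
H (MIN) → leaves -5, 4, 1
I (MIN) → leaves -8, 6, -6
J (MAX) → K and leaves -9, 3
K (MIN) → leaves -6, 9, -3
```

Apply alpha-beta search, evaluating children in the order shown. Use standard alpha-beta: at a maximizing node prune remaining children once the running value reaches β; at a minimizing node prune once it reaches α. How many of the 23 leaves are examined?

C [α=-∞,β=+∞]: v=0
D [α=0,β=+∞]: v=-4 after child 1 ≤ α → α-cutoff, skip 2
E [α=0,β=+∞]: v=0 after child 2 ≤ α → α-cutoff, skip 1
B [α=-∞,β=+∞]: v=0
G [α=-∞,β=0]: v=-4
H [α=-4,β=0]: v=-5 after child 1 ≤ α → α-cutoff, skip 2
I [α=-4,β=0]: v=-8 after child 1 ≤ α → α-cutoff, skip 2
F [α=-∞,β=0]: v=-4
K [α=-∞,β=-4]: v=-6
J [α=-∞,β=-4]: v=3
Root [α=-∞,β=+∞]: v=-4
Leaves evaluated: 16 of 23.

16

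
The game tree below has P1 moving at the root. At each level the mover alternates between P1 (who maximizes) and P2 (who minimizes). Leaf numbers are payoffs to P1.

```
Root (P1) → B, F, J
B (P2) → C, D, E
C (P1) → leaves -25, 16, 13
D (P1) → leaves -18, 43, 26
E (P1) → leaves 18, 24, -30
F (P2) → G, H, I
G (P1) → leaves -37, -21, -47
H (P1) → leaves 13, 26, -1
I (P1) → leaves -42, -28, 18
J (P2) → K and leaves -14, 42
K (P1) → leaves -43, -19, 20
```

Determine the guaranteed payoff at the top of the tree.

C (P1): max(-25, 16, 13) = 16
D (P1): max(-18, 43, 26) = 43
E (P1): max(18, 24, -30) = 24
B (P2): min(16, 43, 24) = 16
G (P1): max(-37, -21, -47) = -21
H (P1): max(13, 26, -1) = 26
I (P1): max(-42, -28, 18) = 18
F (P2): min(-21, 26, 18) = -21
K (P1): max(-43, -19, 20) = 20
J (P2): min(20, -14, 42) = -14
Root (P1): max(16, -21, -14) = 16

16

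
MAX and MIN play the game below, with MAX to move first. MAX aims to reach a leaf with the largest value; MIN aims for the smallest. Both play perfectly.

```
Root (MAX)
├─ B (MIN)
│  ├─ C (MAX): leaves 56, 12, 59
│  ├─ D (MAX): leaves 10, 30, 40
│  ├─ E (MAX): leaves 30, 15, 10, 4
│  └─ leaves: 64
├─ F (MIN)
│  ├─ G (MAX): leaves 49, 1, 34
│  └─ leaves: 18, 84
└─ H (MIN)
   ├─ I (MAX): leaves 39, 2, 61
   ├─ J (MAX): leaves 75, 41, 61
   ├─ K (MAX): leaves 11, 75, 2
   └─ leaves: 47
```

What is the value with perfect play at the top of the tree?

47

C (MAX): max(56, 12, 59) = 59
D (MAX): max(10, 30, 40) = 40
E (MAX): max(30, 15, 10, 4) = 30
B (MIN): min(59, 40, 30, 64) = 30
G (MAX): max(49, 1, 34) = 49
F (MIN): min(49, 18, 84) = 18
I (MAX): max(39, 2, 61) = 61
J (MAX): max(75, 41, 61) = 75
K (MAX): max(11, 75, 2) = 75
H (MIN): min(61, 75, 75, 47) = 47
Root (MAX): max(30, 18, 47) = 47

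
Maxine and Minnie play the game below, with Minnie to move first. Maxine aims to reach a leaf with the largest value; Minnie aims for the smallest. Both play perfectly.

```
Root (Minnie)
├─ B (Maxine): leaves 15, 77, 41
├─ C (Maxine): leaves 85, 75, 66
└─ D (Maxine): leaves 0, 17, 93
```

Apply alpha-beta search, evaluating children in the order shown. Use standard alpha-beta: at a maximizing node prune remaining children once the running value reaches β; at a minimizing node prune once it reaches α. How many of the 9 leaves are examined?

B [α=-∞,β=+∞]: v=77
C [α=-∞,β=77]: v=85 after child 1 ≥ β → β-cutoff, skip 2
D [α=-∞,β=77]: v=93
Root [α=-∞,β=+∞]: v=77
Leaves evaluated: 7 of 9.

7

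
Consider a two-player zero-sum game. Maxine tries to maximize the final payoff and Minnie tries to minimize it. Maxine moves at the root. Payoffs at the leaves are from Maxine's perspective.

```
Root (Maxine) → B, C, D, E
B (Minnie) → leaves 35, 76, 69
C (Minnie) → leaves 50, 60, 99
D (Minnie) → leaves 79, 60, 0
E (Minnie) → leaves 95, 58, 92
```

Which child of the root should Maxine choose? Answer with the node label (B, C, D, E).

B (Minnie): min(35, 76, 69) = 35
C (Minnie): min(50, 60, 99) = 50
D (Minnie): min(79, 60, 0) = 0
E (Minnie): min(95, 58, 92) = 58
Root (Maxine): max(35, 50, 0, 58) = 58
Maxine picks the child with the highest value: E (value 58).

E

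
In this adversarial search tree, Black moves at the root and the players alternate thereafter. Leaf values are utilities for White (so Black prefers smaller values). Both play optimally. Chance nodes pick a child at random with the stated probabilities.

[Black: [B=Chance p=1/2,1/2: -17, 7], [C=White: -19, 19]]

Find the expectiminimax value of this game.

B (Chance): 1/2·-17 + 1/2·7 = -5
C (White): max(-19, 19) = 19
Root (Black): min(-5, 19) = -5

-5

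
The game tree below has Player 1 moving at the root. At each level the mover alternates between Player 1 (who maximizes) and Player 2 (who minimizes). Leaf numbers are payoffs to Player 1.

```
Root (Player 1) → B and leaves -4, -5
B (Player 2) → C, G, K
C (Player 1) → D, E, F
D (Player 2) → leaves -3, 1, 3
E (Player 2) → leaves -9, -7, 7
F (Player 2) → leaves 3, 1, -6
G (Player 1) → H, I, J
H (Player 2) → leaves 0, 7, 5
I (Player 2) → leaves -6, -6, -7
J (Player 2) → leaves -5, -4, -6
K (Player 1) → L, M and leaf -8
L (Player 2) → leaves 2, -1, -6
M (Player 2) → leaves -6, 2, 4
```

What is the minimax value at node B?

-6

D: min(-3, 1, 3) = -3
E: min(-9, -7, 7) = -9
F: min(3, 1, -6) = -6
C: max(-3, -9, -6) = -3
H: min(0, 7, 5) = 0
I: min(-6, -6, -7) = -7
J: min(-5, -4, -6) = -6
G: max(0, -7, -6) = 0
L: min(2, -1, -6) = -6
M: min(-6, 2, 4) = -6
K: max(-6, -6, -8) = -6
B: min(-3, 0, -6) = -6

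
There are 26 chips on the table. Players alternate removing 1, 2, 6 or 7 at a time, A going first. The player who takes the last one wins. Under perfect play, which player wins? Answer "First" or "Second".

Compute winning (W) and losing (L) positions by backward induction:
i:   0  1  2  3  4  5  6  7  8  9 10 11 12 13 14 15 16 17 18 19 20 21 22 23 24 25 26
     L  W  W  L  W  W  W  W  L  W  W  L  W  W  W  W  L  W  W  L  W  W  W  W  L  W  W
Position 26 is W, so the first player wins.

First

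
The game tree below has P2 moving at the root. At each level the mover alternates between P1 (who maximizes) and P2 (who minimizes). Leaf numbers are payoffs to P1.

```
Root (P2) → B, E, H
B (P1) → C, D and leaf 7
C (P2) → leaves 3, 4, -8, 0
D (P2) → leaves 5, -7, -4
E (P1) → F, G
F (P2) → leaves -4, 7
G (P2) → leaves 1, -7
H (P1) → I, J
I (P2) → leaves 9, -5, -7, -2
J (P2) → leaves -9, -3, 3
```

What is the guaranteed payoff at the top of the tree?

-7

C (P2): min(3, 4, -8, 0) = -8
D (P2): min(5, -7, -4) = -7
B (P1): max(-8, -7, 7) = 7
F (P2): min(-4, 7) = -4
G (P2): min(1, -7) = -7
E (P1): max(-4, -7) = -4
I (P2): min(9, -5, -7, -2) = -7
J (P2): min(-9, -3, 3) = -9
H (P1): max(-7, -9) = -7
Root (P2): min(7, -4, -7) = -7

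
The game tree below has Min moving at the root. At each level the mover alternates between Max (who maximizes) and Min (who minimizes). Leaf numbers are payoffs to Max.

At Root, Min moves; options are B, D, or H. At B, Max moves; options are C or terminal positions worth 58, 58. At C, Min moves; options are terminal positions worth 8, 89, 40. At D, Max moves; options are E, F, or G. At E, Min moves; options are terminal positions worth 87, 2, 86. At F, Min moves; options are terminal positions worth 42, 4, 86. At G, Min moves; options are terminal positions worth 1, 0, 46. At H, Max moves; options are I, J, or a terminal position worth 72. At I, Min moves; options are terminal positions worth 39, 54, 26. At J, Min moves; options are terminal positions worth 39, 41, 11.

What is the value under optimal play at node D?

E: min(87, 2, 86) = 2
F: min(42, 4, 86) = 4
G: min(1, 0, 46) = 0
D: max(2, 4, 0) = 4

4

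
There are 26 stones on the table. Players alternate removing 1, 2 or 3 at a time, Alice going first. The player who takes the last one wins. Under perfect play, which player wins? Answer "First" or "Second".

First

Positions where the player to move wins (W) vs loses (L):
i:   0  1  2  3  4  5  6  7  8  9 10 11 12 13 14 15 16 17 18 19 20 21 22 23 24 25 26
     L  W  W  W  L  W  W  W  L  W  W  W  L  W  W  W  L  W  W  W  L  W  W  W  L  W  W
Position 26 is W, so the first player wins.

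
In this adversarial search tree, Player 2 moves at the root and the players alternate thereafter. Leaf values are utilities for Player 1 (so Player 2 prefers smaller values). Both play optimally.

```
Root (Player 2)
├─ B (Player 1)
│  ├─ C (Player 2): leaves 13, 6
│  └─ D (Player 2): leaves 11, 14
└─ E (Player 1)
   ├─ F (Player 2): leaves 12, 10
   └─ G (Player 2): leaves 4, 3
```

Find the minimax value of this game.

10

C (Player 2): min(13, 6) = 6
D (Player 2): min(11, 14) = 11
B (Player 1): max(6, 11) = 11
F (Player 2): min(12, 10) = 10
G (Player 2): min(4, 3) = 3
E (Player 1): max(10, 3) = 10
Root (Player 2): min(11, 10) = 10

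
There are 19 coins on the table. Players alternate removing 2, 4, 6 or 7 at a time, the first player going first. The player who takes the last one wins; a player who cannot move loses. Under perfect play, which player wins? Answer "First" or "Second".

W/L table (W = player to move can force a win):
i:   0  1  2  3  4  5  6  7  8  9 10 11 12 13 14 15 16 17 18 19
     L  L  W  W  W  W  W  W  W  L  L  W  W  W  W  W  W  W  L  L
Position 19 is L, so the second player wins.

Second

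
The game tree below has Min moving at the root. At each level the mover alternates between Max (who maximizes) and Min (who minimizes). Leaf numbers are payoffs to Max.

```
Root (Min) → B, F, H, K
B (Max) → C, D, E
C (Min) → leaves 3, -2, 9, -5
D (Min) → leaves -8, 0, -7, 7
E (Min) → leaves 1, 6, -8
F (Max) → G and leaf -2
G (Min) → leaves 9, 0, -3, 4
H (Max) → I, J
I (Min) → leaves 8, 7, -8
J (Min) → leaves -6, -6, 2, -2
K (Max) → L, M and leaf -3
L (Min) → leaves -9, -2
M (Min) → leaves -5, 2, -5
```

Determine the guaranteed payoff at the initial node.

-6

C (Min): min(3, -2, 9, -5) = -5
D (Min): min(-8, 0, -7, 7) = -8
E (Min): min(1, 6, -8) = -8
B (Max): max(-5, -8, -8) = -5
G (Min): min(9, 0, -3, 4) = -3
F (Max): max(-3, -2) = -2
I (Min): min(8, 7, -8) = -8
J (Min): min(-6, -6, 2, -2) = -6
H (Max): max(-8, -6) = -6
L (Min): min(-9, -2) = -9
M (Min): min(-5, 2, -5) = -5
K (Max): max(-9, -5, -3) = -3
Root (Min): min(-5, -2, -6, -3) = -6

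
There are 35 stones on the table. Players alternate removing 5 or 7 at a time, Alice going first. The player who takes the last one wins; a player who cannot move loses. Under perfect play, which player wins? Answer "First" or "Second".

W/L table (W = player to move can force a win):
i:   0  1  2  3  4  5  6  7  8  9 10 11 12 13 14 15 16 17 18 19 20 21 22 23 24 25 26 27 28 29 30 31 32 33 34 35
     L  L  L  L  L  W  W  W  W  W  W  W  L  L  L  L  L  W  W  W  W  W  W  W  L  L  L  L  L  W  W  W  W  W  W  W
Position 35 is W, so the first player wins.

First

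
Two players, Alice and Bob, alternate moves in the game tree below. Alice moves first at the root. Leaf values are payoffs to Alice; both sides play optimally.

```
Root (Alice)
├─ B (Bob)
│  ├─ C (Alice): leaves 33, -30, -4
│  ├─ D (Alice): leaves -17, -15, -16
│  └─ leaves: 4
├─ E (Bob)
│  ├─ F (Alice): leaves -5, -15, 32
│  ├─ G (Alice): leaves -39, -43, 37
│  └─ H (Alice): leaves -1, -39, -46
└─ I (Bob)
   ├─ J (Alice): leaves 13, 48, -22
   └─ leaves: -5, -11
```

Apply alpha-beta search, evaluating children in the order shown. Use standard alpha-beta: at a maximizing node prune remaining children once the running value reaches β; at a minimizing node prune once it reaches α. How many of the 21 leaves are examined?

20

C [α=-∞,β=+∞]: v=33
D [α=-∞,β=33]: v=-15
B [α=-∞,β=+∞]: v=-15
F [α=-15,β=+∞]: v=32
G [α=-15,β=32]: v=37
H [α=-15,β=32]: v=-1
E [α=-15,β=+∞]: v=-1
J [α=-1,β=+∞]: v=48
I [α=-1,β=+∞]: v=-5 after child 2 ≤ α → α-cutoff, skip 1
Root [α=-∞,β=+∞]: v=-1
Leaves evaluated: 20 of 21.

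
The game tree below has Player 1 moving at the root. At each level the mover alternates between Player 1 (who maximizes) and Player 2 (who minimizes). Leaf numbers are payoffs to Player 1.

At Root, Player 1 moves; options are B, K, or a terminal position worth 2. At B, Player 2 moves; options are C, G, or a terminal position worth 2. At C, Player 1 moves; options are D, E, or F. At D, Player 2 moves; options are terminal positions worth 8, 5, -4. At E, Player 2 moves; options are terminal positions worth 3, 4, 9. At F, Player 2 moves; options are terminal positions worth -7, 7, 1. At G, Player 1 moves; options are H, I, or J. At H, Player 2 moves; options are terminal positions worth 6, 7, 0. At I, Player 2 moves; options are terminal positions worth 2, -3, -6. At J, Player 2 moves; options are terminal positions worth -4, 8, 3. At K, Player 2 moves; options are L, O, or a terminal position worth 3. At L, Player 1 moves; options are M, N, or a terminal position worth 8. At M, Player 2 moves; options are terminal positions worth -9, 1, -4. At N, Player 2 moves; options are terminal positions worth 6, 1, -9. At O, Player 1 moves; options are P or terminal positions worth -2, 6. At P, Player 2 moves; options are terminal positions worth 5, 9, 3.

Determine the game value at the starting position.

3

D (Player 2): min(8, 5, -4) = -4
E (Player 2): min(3, 4, 9) = 3
F (Player 2): min(-7, 7, 1) = -7
C (Player 1): max(-4, 3, -7) = 3
H (Player 2): min(6, 7, 0) = 0
I (Player 2): min(2, -3, -6) = -6
J (Player 2): min(-4, 8, 3) = -4
G (Player 1): max(0, -6, -4) = 0
B (Player 2): min(3, 0, 2) = 0
M (Player 2): min(-9, 1, -4) = -9
N (Player 2): min(6, 1, -9) = -9
L (Player 1): max(-9, -9, 8) = 8
P (Player 2): min(5, 9, 3) = 3
O (Player 1): max(3, -2, 6) = 6
K (Player 2): min(8, 6, 3) = 3
Root (Player 1): max(0, 3, 2) = 3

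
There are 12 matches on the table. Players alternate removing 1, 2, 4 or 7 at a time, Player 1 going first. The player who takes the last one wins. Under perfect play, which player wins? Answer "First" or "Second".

Second

i:   0  1  2  3  4  5  6  7  8  9 10 11 12
     L  W  W  L  W  W  L  W  W  L  W  W  L
Position 12 is L, so the second player wins.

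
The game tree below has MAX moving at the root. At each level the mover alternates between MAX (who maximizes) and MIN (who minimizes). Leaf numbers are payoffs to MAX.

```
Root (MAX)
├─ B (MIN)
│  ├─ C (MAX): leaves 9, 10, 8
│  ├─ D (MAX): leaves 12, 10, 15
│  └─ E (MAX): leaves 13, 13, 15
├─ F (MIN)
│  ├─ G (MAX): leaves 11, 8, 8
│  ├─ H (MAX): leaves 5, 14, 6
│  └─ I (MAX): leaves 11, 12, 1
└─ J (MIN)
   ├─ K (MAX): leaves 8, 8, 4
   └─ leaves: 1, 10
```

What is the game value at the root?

11

C (MAX): max(9, 10, 8) = 10
D (MAX): max(12, 10, 15) = 15
E (MAX): max(13, 13, 15) = 15
B (MIN): min(10, 15, 15) = 10
G (MAX): max(11, 8, 8) = 11
H (MAX): max(5, 14, 6) = 14
I (MAX): max(11, 12, 1) = 12
F (MIN): min(11, 14, 12) = 11
K (MAX): max(8, 8, 4) = 8
J (MIN): min(8, 1, 10) = 1
Root (MAX): max(10, 11, 1) = 11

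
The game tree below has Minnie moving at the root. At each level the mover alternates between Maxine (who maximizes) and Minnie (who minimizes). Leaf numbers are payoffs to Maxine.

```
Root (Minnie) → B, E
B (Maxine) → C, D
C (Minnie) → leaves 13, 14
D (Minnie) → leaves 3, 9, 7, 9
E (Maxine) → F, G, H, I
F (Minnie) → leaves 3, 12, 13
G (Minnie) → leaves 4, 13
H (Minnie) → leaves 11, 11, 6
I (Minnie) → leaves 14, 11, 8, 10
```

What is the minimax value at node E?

8

F: min(3, 12, 13) = 3
G: min(4, 13) = 4
H: min(11, 11, 6) = 6
I: min(14, 11, 8, 10) = 8
E: max(3, 4, 6, 8) = 8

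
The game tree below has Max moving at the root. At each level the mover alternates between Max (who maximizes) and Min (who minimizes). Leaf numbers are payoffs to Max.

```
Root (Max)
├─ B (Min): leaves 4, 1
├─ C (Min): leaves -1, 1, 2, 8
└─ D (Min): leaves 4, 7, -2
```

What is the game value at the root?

1

B (Min): min(4, 1) = 1
C (Min): min(-1, 1, 2, 8) = -1
D (Min): min(4, 7, -2) = -2
Root (Max): max(1, -1, -2) = 1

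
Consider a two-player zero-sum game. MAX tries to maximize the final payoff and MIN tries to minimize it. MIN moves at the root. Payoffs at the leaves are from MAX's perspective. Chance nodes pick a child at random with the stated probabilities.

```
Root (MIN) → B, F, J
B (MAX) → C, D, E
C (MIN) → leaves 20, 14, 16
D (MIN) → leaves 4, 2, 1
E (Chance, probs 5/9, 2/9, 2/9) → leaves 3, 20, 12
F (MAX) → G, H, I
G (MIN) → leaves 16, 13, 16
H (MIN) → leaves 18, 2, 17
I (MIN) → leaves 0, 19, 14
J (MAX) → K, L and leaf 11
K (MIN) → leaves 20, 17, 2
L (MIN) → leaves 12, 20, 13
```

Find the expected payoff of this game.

C (MIN): min(20, 14, 16) = 14
D (MIN): min(4, 2, 1) = 1
E (Chance): 5/9·3 + 2/9·20 + 2/9·12 = 8.78
B (MAX): max(14, 1, 8.78) = 14
G (MIN): min(16, 13, 16) = 13
H (MIN): min(18, 2, 17) = 2
I (MIN): min(0, 19, 14) = 0
F (MAX): max(13, 2, 0) = 13
K (MIN): min(20, 17, 2) = 2
L (MIN): min(12, 20, 13) = 12
J (MAX): max(2, 12, 11) = 12
Root (MIN): min(14, 13, 12) = 12

12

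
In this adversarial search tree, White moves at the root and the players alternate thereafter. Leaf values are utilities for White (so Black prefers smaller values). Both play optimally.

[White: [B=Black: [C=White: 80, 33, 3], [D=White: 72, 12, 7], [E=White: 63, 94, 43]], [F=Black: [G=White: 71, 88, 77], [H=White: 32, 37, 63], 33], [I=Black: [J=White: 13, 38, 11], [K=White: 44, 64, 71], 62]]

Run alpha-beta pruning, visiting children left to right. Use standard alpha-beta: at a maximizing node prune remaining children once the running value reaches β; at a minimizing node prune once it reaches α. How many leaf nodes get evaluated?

17

C [α=-∞,β=+∞]: v=80
D [α=-∞,β=80]: v=72
E [α=-∞,β=72]: v=94 after child 2 ≥ β → β-cutoff, skip 1
B [α=-∞,β=+∞]: v=72
G [α=72,β=+∞]: v=88
H [α=72,β=88]: v=63
F [α=72,β=+∞]: v=63 after child 2 ≤ α → α-cutoff, skip 1
J [α=72,β=+∞]: v=38
I [α=72,β=+∞]: v=38 after child 1 ≤ α → α-cutoff, skip 2
Root [α=-∞,β=+∞]: v=72
Leaves evaluated: 17 of 23.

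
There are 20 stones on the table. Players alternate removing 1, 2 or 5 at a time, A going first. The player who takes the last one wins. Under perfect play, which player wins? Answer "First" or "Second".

W/L table (W = player to move can force a win):
i:   0  1  2  3  4  5  6  7  8  9 10 11 12 13 14 15 16 17 18 19 20
     L  W  W  L  W  W  L  W  W  L  W  W  L  W  W  L  W  W  L  W  W
Position 20 is W, so the first player wins.

First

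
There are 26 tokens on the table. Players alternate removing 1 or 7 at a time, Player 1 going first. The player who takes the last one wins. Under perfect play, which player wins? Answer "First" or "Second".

Second

W/L table (W = player to move can force a win):
i:   0  1  2  3  4  5  6  7  8  9 10 11 12 13 14 15 16 17 18 19 20 21 22 23 24 25 26
     L  W  L  W  L  W  L  W  L  W  L  W  L  W  L  W  L  W  L  W  L  W  L  W  L  W  L
Position 26 is L, so the second player wins.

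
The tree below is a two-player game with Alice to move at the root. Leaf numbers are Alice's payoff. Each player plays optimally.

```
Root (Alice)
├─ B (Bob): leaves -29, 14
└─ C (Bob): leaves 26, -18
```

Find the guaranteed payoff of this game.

-18

B (Bob): min(-29, 14) = -29
C (Bob): min(26, -18) = -18
Root (Alice): max(-29, -18) = -18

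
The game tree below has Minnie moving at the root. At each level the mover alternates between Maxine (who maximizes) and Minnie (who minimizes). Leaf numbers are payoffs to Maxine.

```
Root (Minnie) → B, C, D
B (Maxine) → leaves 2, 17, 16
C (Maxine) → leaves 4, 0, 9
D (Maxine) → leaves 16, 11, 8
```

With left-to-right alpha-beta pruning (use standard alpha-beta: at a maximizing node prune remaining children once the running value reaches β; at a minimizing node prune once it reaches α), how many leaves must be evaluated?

B [α=-∞,β=+∞]: v=17
C [α=-∞,β=17]: v=9
D [α=-∞,β=9]: v=16 after child 1 ≥ β → β-cutoff, skip 2
Root [α=-∞,β=+∞]: v=9
Leaves evaluated: 7 of 9.

7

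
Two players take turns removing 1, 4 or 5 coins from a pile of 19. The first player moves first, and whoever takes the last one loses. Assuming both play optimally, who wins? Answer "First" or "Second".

Mark each pile size as W (mover wins) or L (mover loses):
i:   0  1  2  3  4  5  6  7  8  9 10 11 12 13 14 15 16 17 18 19
     W  L  W  L  W  W  W  W  W  L  W  L  W  W  W  W  W  L  W  L
Position 19 is L, so the second player wins.

Second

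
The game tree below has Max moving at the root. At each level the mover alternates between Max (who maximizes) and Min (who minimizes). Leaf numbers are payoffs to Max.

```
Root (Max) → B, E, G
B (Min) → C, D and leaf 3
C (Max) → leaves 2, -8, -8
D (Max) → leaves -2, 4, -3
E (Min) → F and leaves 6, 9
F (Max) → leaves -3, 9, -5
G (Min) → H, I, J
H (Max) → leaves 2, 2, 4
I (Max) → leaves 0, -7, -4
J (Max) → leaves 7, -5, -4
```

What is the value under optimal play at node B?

2

C: max(2, -8, -8) = 2
D: max(-2, 4, -3) = 4
B: min(2, 4, 3) = 2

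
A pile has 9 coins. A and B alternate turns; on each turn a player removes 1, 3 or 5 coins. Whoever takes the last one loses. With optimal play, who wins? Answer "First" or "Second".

Second

Compute winning (W) and losing (L) positions by backward induction:
i:   0  1  2  3  4  5  6  7  8  9
     W  L  W  L  W  L  W  L  W  L
Position 9 is L, so the second player wins.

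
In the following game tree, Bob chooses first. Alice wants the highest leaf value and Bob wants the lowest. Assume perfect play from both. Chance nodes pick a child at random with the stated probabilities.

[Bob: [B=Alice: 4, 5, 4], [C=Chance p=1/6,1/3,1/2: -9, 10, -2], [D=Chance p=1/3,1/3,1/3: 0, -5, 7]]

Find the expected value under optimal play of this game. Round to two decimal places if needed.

B (Alice): max(4, 5, 4) = 5
C (Chance): 1/6·-9 + 1/3·10 + 1/2·-2 = 0.83
D (Chance): 1/3·0 + 1/3·-5 + 1/3·7 = 0.67
Root (Bob): min(5, 0.83, 0.67) = 0.67

0.67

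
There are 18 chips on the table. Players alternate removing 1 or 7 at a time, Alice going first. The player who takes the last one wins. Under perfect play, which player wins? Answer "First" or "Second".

Second

Positions where the player to move wins (W) vs loses (L):
i:   0  1  2  3  4  5  6  7  8  9 10 11 12 13 14 15 16 17 18
     L  W  L  W  L  W  L  W  L  W  L  W  L  W  L  W  L  W  L
Position 18 is L, so the second player wins.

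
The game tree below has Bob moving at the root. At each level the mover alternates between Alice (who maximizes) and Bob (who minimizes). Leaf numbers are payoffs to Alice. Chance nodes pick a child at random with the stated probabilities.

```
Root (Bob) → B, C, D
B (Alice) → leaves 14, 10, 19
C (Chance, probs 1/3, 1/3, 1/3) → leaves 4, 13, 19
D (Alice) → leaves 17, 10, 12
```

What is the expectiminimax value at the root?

B (Alice): max(14, 10, 19) = 19
C (Chance): 1/3·4 + 1/3·13 + 1/3·19 = 12
D (Alice): max(17, 10, 12) = 17
Root (Bob): min(19, 12, 17) = 12

12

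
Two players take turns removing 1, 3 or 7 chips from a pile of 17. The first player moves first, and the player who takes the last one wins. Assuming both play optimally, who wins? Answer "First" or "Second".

First

Mark each pile size as W (mover wins) or L (mover loses):
i:   0  1  2  3  4  5  6  7  8  9 10 11 12 13 14 15 16 17
     L  W  L  W  L  W  L  W  L  W  L  W  L  W  L  W  L  W
Position 17 is W, so the first player wins.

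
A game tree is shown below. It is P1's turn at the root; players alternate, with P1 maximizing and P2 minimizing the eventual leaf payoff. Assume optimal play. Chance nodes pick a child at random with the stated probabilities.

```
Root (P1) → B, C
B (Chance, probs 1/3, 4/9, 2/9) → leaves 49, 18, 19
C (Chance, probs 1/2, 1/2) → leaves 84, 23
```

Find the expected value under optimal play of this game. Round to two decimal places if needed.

53.5

B (Chance): 1/3·49 + 4/9·18 + 2/9·19 = 28.56
C (Chance): 1/2·84 + 1/2·23 = 53.5
Root (P1): max(28.56, 53.5) = 53.5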